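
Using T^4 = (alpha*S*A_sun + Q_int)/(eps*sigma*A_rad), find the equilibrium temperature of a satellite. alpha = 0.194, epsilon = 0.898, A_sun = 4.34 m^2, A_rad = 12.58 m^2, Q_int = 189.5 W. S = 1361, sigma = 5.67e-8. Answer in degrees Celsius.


Numerator = alpha*S*A_sun + Q_int = 0.194*1361*4.34 + 189.5 = 1335.4076 W
Denominator = eps*sigma*A_rad = 0.898*5.67e-8*12.58 = 6.4053083e-07 W/K^4
T^4 = 2.0848451e+09 K^4
T = 213.6823 K = -59.4677 C

-59.4677 degrees Celsius


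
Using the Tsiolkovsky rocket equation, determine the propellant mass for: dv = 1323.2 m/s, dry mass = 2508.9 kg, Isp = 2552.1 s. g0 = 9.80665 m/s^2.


ve = Isp * g0 = 2552.1 * 9.80665 = 25027.551465 m/s
mass ratio = exp(dv/ve) = exp(1323.2/25027.551465) = 1.05429230
m_prop = m_dry * (mr - 1) = 2508.9 * (1.05429230 - 1)
m_prop = 136.2139 kg

136.2139 kg


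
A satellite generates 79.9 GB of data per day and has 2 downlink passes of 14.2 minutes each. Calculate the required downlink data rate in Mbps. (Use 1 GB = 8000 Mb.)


total contact time = 2 * 14.2 * 60 = 1704.0000 s
data = 79.9 GB = 639200.0000 Mb
rate = 639200.0000 / 1704.0000 = 375.1174 Mbps

375.1174 Mbps


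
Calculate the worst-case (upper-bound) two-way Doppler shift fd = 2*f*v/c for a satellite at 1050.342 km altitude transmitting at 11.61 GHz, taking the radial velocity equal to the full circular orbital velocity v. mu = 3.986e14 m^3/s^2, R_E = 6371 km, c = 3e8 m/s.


r = 7.421342e+06 m
v = sqrt(mu/r) = 7328.7081 m/s (worst-case radial velocity)
f = 11.61 GHz = 1.161e+10 Hz
fd = 2*f*v/c = 2*1.161e+10*7328.7081/3.0e+08
fd = 567242.0070 Hz

567242.0070 Hz


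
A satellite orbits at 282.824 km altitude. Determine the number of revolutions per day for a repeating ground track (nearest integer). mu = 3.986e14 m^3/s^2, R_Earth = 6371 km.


r = 6.653824e+06 m
T = 2*pi*sqrt(r^3/mu) = 5401.5473 s = 90.0258 min
revs/day = 1440 / 90.0258 = 15.9954
Rounded: 16 revolutions per day

16 revolutions per day


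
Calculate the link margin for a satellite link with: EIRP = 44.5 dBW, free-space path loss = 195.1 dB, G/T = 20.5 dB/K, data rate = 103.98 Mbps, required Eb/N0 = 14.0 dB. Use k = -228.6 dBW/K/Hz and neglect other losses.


C/N0 = EIRP - FSPL + G/T - k = 44.5 - 195.1 + 20.5 - (-228.6)
C/N0 = 98.5000 dB-Hz
R_b = 103.98 Mbps = 1.0398e+08 bps -> 10*log10(R_b) = 80.1695 dB-Hz
Eb/N0 = C/N0 - 10*log10(R_b) = 98.5000 - 80.1695 = 18.3305 dB
Margin = Eb/N0 - Eb/N0_req = 18.3305 - 14.0 = 4.3305 dB (link closes)

4.3305 dB


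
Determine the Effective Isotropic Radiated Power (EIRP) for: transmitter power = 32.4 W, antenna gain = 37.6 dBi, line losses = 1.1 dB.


Pt = 32.4 W = 15.1055 dBW
EIRP = Pt_dBW + Gt - losses = 15.1055 + 37.6 - 1.1 = 51.6055 dBW

51.6055 dBW


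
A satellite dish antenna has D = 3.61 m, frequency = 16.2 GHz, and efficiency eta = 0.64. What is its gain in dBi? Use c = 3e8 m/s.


lambda = c/f = 3e8 / 1.62e+10 = 0.01851852 m
G = eta*(pi*D/lambda)^2 = 0.64*(pi*3.61/0.01851852)^2
G = 240038.9082 (linear)
G = 10*log10(240038.9082) = 53.8028 dBi

53.8028 dBi


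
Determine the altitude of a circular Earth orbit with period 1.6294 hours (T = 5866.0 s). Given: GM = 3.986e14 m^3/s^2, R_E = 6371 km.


T = 5866.0 s
r = (mu*T^2/(4*pi^2))^(1/3) = (3.986e14 * 5866.0^2 / (4*pi^2))^(1/3)
r = 7.0299768e+06 m = 7029.9768 km
alt = r - R_E = 7029.9768 - 6371 = 658.9768 km

658.9768 km


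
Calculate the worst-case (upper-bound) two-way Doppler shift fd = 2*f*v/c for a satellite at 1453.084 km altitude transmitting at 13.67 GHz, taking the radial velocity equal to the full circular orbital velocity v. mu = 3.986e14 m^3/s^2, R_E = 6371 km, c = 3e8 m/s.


r = 7.824084e+06 m
v = sqrt(mu/r) = 7137.5949 m/s (worst-case radial velocity)
f = 13.67 GHz = 1.367e+10 Hz
fd = 2*f*v/c = 2*1.367e+10*7137.5949/3.0e+08
fd = 650472.8143 Hz

650472.8143 Hz


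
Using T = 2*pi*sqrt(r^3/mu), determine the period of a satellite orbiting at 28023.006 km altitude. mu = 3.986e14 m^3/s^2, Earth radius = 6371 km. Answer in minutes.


r = 34394.0060 km = 3.4394006e+07 m
T = 2*pi*sqrt(r^3/mu) = 2*pi*sqrt(4.0686309e+22 / 3.986e14)
T = 63479.7730 s = 1057.9962 min

1057.9962 minutes


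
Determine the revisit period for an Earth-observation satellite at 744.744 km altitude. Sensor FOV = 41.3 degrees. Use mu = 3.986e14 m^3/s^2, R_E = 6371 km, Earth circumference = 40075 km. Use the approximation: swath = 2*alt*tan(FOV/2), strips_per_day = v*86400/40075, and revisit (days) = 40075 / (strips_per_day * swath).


swath = 2*744.744*tan(0.3604105) = 561.3457 km
v = sqrt(mu/r) = 7484.4258 m/s = 7.4844 km/s
strips/day = v*86400/40075 = 7.4844*86400/40075 = 16.1361
coverage/day = strips * swath = 16.1361 * 561.3457 = 9057.9327 km
revisit = 40075 / 9057.9327 = 4.4243 days

4.4243 days


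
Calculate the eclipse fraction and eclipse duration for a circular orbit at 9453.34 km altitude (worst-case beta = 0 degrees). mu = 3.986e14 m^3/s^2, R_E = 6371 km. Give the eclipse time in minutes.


r = 15824.3400 km
T = 330.1782 min
Eclipse fraction = arcsin(R_E/r)/pi = arcsin(6371.0000/15824.3400)/pi
= arcsin(0.4026076)/pi = 0.1318961
Eclipse duration = 0.1318961 * 330.1782 = 43.5492 min

43.5492 minutes


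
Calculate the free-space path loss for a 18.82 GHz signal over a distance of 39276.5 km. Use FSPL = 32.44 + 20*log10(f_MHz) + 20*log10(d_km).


f = 18.82 GHz = 18820.0000 MHz
d = 39276.5 km
FSPL = 32.44 + 20*log10(18820.0000) + 20*log10(39276.5)
FSPL = 32.44 + 85.4924 + 91.8827
FSPL = 209.8150 dB

209.8150 dB


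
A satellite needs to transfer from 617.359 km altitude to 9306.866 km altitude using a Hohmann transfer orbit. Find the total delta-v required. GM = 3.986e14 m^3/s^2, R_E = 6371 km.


r1 = 6988.3590 km = 6.988359e+06 m
r2 = 15677.8660 km = 1.5677866e+07 m
dv1 = sqrt(mu/r1)*(sqrt(2*r2/(r1+r2)) - 1) = 1330.4692 m/s
dv2 = sqrt(mu/r2)*(1 - sqrt(2*r1/(r1+r2))) = 1082.7791 m/s
total dv = |dv1| + |dv2| = 1330.4692 + 1082.7791 = 2413.2483 m/s = 2.4132 km/s

2.4132 km/s


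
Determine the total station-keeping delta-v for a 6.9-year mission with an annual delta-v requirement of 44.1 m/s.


dV = rate * years = 44.1 * 6.9
dV = 304.2900 m/s

304.2900 m/s


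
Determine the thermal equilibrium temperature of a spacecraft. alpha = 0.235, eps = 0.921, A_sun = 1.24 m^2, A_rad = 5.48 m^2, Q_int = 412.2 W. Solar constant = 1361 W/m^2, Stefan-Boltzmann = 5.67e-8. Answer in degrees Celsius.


Numerator = alpha*S*A_sun + Q_int = 0.235*1361*1.24 + 412.2 = 808.7954 W
Denominator = eps*sigma*A_rad = 0.921*5.67e-8*5.48 = 2.8616944e-07 W/K^4
T^4 = 2.8262816e+09 K^4
T = 230.5706 K = -42.5794 C

-42.5794 degrees Celsius


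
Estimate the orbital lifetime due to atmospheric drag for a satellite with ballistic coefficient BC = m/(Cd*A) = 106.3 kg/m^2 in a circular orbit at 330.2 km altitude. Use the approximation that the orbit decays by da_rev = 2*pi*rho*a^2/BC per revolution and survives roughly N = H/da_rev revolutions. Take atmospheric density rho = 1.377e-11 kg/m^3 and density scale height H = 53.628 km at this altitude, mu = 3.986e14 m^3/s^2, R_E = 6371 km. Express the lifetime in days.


a = R_E + alt = 6701.2000 km = 6.7012e+06 m
da_rev = 2*pi*rho*a^2/BC = 2*pi*1.377e-11*(6.7012e+06)^2/106.3 = 36.549859 m per revolution
N = H/da_rev = 53628.0000 m / 36.549859 m = 1467.2560 revolutions
P = 2*pi*sqrt(a^3/mu) = 5459.3394 s
lifetime = N*P = 1467.2560 * 5459.3394 = 8.0102485e+06 s = 92.7112 days

92.7112 days


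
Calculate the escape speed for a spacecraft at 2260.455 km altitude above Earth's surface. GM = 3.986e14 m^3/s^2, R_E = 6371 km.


r = 6371.0 + 2260.455 = 8631.4550 km = 8.631455e+06 m
v_esc = sqrt(2*mu/r) = sqrt(2*3.986e14 / 8.631455e+06)
v_esc = 9610.4039 m/s = 9.6104 km/s

9.6104 km/s


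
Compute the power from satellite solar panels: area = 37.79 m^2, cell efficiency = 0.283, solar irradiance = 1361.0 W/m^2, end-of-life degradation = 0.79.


P = area * eta * S * degradation
P = 37.79 * 0.283 * 1361.0 * 0.79
P = 11498.6947 W

11498.6947 W


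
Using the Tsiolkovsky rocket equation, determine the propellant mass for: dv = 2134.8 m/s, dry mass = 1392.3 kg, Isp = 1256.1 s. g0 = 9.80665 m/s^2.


ve = Isp * g0 = 1256.1 * 9.80665 = 12318.133065 m/s
mass ratio = exp(dv/ve) = exp(2134.8/12318.133065) = 1.18922934
m_prop = m_dry * (mr - 1) = 1392.3 * (1.18922934 - 1)
m_prop = 263.4640 kg

263.4640 kg


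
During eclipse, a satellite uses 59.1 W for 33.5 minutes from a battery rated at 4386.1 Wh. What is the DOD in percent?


E_used = P * t / 60 = 59.1 * 33.5 / 60 = 32.9975 Wh
DOD = E_used / E_total * 100 = 32.9975 / 4386.1 * 100
DOD = 0.7523198 %

0.7523 %


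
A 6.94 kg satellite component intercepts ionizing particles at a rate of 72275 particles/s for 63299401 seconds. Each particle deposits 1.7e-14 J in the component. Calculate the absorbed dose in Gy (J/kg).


Total energy deposited = rate * time * E_per
  = 72275 * 63299401 * 1.7e-14 = 0.07777439 J
Dose = E_total / mass = 0.07777439 / 6.94
Dose = 0.01120668 Gy

0.0112 Gy


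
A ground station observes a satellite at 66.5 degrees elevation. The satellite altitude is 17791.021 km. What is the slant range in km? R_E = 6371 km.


h = 17791.021 km, el = 66.5 deg
d = -R_E*sin(el) + sqrt((R_E*sin(el))^2 + 2*R_E*h + h^2)
d = -6371.0000*sin(1.1606) + sqrt((6371.0000*0.9170601)^2 + 2*6371.0000*17791.021 + 17791.021^2)
d = 18185.5078 km

18185.5078 km


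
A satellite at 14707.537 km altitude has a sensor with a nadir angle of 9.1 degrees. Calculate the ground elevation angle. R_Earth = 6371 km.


r = R_E + alt = 21078.5370 km
Law of sines in the satellite / Earth-center / ground-point triangle:
  sin(nadir)/R_E = sin(90 + el)/r  =>  cos(el) = (r/R_E)*sin(nadir)
cos(el) = (21078.5370 / 6371.0000) * sin(9.1 deg) = 0.523268
el = arccos(0.523268) = 58.4483 deg
(Earth-central angle = 90 - nadir - el = 22.4517 deg)

58.4483 degrees


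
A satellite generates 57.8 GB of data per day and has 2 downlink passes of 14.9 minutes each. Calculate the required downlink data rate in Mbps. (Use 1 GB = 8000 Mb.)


total contact time = 2 * 14.9 * 60 = 1788.0000 s
data = 57.8 GB = 462400.0000 Mb
rate = 462400.0000 / 1788.0000 = 258.6130 Mbps

258.6130 Mbps


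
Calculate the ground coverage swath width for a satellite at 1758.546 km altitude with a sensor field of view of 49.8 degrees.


FOV = 49.8 deg = 0.869174 rad
swath = 2 * alt * tan(FOV/2) = 2 * 1758.546 * tan(0.434587)
swath = 2 * 1758.546 * 0.4641845
swath = 1632.5798 km

1632.5798 km


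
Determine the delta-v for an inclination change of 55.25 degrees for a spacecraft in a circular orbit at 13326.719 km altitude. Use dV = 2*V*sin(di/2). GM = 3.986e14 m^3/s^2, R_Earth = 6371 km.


r = 19697.7190 km = 1.9697719e+07 m
V = sqrt(mu/r) = 4498.4270 m/s
di = 55.25 deg = 0.9642944 rad
dV = 2*V*sin(di/2) = 2*4498.4270*sin(0.4821472)
dV = 4171.6853 m/s = 4.1717 km/s

4.1717 km/s


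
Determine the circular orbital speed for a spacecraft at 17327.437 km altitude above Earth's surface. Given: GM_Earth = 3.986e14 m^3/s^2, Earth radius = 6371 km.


r = R_E + alt = 6371.0 + 17327.437 = 23698.4370 km = 2.3698437e+07 m
v = sqrt(mu/r) = sqrt(3.986e14 / 2.3698437e+07) = 4101.1797 m/s = 4.1012 km/s

4.1012 km/s


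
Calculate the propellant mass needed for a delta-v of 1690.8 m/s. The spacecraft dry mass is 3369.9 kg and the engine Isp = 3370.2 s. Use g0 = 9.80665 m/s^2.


ve = Isp * g0 = 3370.2 * 9.80665 = 33050.371830 m/s
mass ratio = exp(dv/ve) = exp(1690.8/33050.371830) = 1.05248946
m_prop = m_dry * (mr - 1) = 3369.9 * (1.05248946 - 1)
m_prop = 176.8842 kg

176.8842 kg


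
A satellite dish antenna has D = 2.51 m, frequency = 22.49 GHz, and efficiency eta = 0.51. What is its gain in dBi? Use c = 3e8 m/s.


lambda = c/f = 3e8 / 2.249e+10 = 0.01333926 m
G = eta*(pi*D/lambda)^2 = 0.51*(pi*2.51/0.01333926)^2
G = 178218.9029 (linear)
G = 10*log10(178218.9029) = 52.5095 dBi

52.5095 dBi


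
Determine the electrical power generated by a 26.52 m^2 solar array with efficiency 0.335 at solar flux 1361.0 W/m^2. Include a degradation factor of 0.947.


P = area * eta * S * degradation
P = 26.52 * 0.335 * 1361.0 * 0.947
P = 11450.5522 W

11450.5522 W


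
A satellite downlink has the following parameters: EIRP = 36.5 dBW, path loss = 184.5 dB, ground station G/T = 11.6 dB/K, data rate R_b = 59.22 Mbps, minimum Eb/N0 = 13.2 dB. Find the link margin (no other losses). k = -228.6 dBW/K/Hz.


C/N0 = EIRP - FSPL + G/T - k = 36.5 - 184.5 + 11.6 - (-228.6)
C/N0 = 92.2000 dB-Hz
R_b = 59.22 Mbps = 5.922e+07 bps -> 10*log10(R_b) = 77.7247 dB-Hz
Eb/N0 = C/N0 - 10*log10(R_b) = 92.2000 - 77.7247 = 14.4753 dB
Margin = Eb/N0 - Eb/N0_req = 14.4753 - 13.2 = 1.2753 dB (link closes)

1.2753 dB


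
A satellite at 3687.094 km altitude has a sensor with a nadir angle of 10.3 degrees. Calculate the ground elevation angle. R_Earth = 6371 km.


r = R_E + alt = 10058.0940 km
Law of sines in the satellite / Earth-center / ground-point triangle:
  sin(nadir)/R_E = sin(90 + el)/r  =>  cos(el) = (r/R_E)*sin(nadir)
cos(el) = (10058.0940 / 6371.0000) * sin(10.3 deg) = 0.2822806
el = arccos(0.2822806) = 73.6036 deg
(Earth-central angle = 90 - nadir - el = 6.0964 deg)

73.6036 degrees


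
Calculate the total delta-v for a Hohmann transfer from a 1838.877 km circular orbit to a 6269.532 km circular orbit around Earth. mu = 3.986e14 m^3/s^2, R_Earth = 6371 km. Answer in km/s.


r1 = 8209.8770 km = 8.209877e+06 m
r2 = 12640.5320 km = 1.2640532e+07 m
dv1 = sqrt(mu/r1)*(sqrt(2*r2/(r1+r2)) - 1) = 704.6928 m/s
dv2 = sqrt(mu/r2)*(1 - sqrt(2*r1/(r1+r2))) = 632.2259 m/s
total dv = |dv1| + |dv2| = 704.6928 + 632.2259 = 1336.9186 m/s = 1.3369 km/s

1.3369 km/s


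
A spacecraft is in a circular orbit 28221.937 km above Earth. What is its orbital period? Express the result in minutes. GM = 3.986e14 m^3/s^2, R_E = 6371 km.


r = 34592.9370 km = 3.4592937e+07 m
T = 2*pi*sqrt(r^3/mu) = 2*pi*sqrt(4.1396375e+22 / 3.986e14)
T = 64031.3082 s = 1067.1885 min

1067.1885 minutes


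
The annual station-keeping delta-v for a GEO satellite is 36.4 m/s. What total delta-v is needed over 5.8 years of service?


dV = rate * years = 36.4 * 5.8
dV = 211.1200 m/s

211.1200 m/s


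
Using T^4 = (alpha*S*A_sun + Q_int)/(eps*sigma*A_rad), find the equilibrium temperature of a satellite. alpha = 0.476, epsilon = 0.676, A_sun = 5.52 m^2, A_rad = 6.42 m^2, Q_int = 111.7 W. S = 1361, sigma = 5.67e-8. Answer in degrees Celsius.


Numerator = alpha*S*A_sun + Q_int = 0.476*1361*5.52 + 111.7 = 3687.7547 W
Denominator = eps*sigma*A_rad = 0.676*5.67e-8*6.42 = 2.4607346e-07 W/K^4
T^4 = 1.4986397e+10 K^4
T = 349.8842 K = 76.7342 C

76.7342 degrees Celsius


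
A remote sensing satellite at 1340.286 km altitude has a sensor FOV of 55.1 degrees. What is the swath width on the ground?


FOV = 55.1 deg = 0.9616764 rad
swath = 2 * alt * tan(FOV/2) = 2 * 1340.286 * tan(0.4808382)
swath = 2 * 1340.286 * 0.5216767
swath = 1398.3920 km

1398.3920 km


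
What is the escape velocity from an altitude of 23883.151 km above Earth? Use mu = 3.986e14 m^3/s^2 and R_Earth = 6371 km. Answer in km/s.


r = 6371.0 + 23883.151 = 30254.1510 km = 3.0254151e+07 m
v_esc = sqrt(2*mu/r) = sqrt(2*3.986e14 / 3.0254151e+07)
v_esc = 5133.2352 m/s = 5.1332 km/s

5.1332 km/s


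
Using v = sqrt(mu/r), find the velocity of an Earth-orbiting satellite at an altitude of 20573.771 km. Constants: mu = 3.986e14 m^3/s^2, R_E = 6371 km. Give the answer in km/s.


r = R_E + alt = 6371.0 + 20573.771 = 26944.7710 km = 2.6944771e+07 m
v = sqrt(mu/r) = sqrt(3.986e14 / 2.6944771e+07) = 3846.1959 m/s = 3.8462 km/s

3.8462 km/s


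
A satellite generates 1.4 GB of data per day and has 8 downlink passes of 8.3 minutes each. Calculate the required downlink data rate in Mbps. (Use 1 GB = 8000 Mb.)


total contact time = 8 * 8.3 * 60 = 3984.0000 s
data = 1.4 GB = 11200.0000 Mb
rate = 11200.0000 / 3984.0000 = 2.8112 Mbps

2.8112 Mbps


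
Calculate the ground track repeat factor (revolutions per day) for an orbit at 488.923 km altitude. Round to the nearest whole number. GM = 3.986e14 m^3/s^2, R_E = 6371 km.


r = 6.859923e+06 m
T = 2*pi*sqrt(r^3/mu) = 5654.4463 s = 94.2408 min
revs/day = 1440 / 94.2408 = 15.2800
Rounded: 15 revolutions per day

15 revolutions per day


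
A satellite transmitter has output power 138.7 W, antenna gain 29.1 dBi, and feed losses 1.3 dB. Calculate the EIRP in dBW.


Pt = 138.7 W = 21.4208 dBW
EIRP = Pt_dBW + Gt - losses = 21.4208 + 29.1 - 1.3 = 49.2208 dBW

49.2208 dBW


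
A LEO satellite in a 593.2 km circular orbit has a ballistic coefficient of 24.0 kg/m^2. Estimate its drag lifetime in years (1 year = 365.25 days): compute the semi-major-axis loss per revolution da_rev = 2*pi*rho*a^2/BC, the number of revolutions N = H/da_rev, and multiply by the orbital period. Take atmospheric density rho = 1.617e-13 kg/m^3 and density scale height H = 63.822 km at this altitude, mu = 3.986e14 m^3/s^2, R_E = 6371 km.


a = R_E + alt = 6964.2000 km = 6.9642e+06 m
da_rev = 2*pi*rho*a^2/BC = 2*pi*1.617e-13*(6.9642e+06)^2/24.0 = 2.053152 m per revolution
N = H/da_rev = 63822.0000 m / 2.053152 m = 31084.8870 revolutions
P = 2*pi*sqrt(a^3/mu) = 5783.8640 s
lifetime = N*P = 31084.8870 * 5783.8640 = 1.7979076e+08 s = 2080.9116 days
years = 2080.9116 / 365.25 = 5.6972 years

5.6972 years


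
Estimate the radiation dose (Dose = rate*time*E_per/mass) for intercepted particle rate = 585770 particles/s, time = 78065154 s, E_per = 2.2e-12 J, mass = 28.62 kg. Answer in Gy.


Total energy deposited = rate * time * E_per
  = 585770 * 78065154 * 2.2e-12 = 100.6021 J
Dose = E_total / mass = 100.6021 / 28.62
Dose = 3.5151 Gy

3.5151 Gy


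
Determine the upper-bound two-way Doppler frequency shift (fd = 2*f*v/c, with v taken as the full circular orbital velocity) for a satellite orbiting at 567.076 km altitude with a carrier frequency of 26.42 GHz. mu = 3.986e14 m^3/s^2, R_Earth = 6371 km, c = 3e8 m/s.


r = 6.938076e+06 m
v = sqrt(mu/r) = 7579.6495 m/s (worst-case radial velocity)
f = 26.42 GHz = 2.642e+10 Hz
fd = 2*f*v/c = 2*2.642e+10*7579.6495/3.0e+08
fd = 1.3350289e+06 Hz

1.3350e+06 Hz


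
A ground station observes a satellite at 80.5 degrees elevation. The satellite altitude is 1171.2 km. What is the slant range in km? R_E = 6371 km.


h = 1171.2 km, el = 80.5 deg
d = -R_E*sin(el) + sqrt((R_E*sin(el))^2 + 2*R_E*h + h^2)
d = -6371.0000*sin(1.4050) + sqrt((6371.0000*0.9862856)^2 + 2*6371.0000*1171.2 + 1171.2^2)
d = 1184.9145 km

1184.9145 km


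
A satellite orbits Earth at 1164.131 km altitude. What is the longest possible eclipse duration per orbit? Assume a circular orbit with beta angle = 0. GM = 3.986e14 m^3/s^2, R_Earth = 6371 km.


r = 7535.1310 km
T = 108.4916 min
Eclipse fraction = arcsin(R_E/r)/pi = arcsin(6371.0000/7535.1310)/pi
= arcsin(0.8455062)/pi = 0.3207012
Eclipse duration = 0.3207012 * 108.4916 = 34.7934 min

34.7934 minutes


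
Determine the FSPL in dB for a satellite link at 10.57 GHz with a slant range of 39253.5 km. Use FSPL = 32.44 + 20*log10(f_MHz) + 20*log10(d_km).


f = 10.57 GHz = 10570.0000 MHz
d = 39253.5 km
FSPL = 32.44 + 20*log10(10570.0000) + 20*log10(39253.5)
FSPL = 32.44 + 80.4815 + 91.8776
FSPL = 204.7991 dB

204.7991 dB


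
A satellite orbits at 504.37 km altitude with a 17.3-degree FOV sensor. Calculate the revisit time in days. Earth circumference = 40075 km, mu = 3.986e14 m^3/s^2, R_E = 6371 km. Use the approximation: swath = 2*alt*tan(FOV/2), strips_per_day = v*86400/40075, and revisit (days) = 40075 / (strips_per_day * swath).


swath = 2*504.37*tan(0.150971) = 153.4581 km
v = sqrt(mu/r) = 7614.1357 m/s = 7.6141 km/s
strips/day = v*86400/40075 = 7.6141*86400/40075 = 16.4158
coverage/day = strips * swath = 16.4158 * 153.4581 = 2519.1308 km
revisit = 40075 / 2519.1308 = 15.9083 days

15.9083 days


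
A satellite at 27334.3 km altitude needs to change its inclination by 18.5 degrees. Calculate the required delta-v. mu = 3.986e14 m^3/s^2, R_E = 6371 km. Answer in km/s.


r = 33705.3000 km = 3.37053e+07 m
V = sqrt(mu/r) = 3438.9000 m/s
di = 18.5 deg = 0.3228859 rad
dV = 2*V*sin(di/2) = 2*3438.9000*sin(0.161443)
dV = 1105.5552 m/s = 1.1056 km/s

1.1056 km/s


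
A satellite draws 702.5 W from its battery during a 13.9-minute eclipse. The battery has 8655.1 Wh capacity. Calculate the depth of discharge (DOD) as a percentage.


E_used = P * t / 60 = 702.5 * 13.9 / 60 = 162.7458 Wh
DOD = E_used / E_total * 100 = 162.7458 / 8655.1 * 100
DOD = 1.8803 %

1.8803 %


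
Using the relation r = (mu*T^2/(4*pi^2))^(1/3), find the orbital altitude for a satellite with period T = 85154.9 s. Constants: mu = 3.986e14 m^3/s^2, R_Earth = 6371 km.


T = 85154.9 s
r = (mu*T^2/(4*pi^2))^(1/3) = (3.986e14 * 85154.9^2 / (4*pi^2))^(1/3)
r = 4.1834278e+07 m = 41834.2783 km
alt = r - R_E = 41834.2783 - 6371 = 35463.2783 km

35463.2783 km


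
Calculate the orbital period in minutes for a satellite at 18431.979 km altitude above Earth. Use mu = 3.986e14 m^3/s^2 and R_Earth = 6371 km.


r = 24802.9790 km = 2.4802979e+07 m
T = 2*pi*sqrt(r^3/mu) = 2*pi*sqrt(1.5258489e+22 / 3.986e14)
T = 38874.6945 s = 647.9116 min

647.9116 minutes


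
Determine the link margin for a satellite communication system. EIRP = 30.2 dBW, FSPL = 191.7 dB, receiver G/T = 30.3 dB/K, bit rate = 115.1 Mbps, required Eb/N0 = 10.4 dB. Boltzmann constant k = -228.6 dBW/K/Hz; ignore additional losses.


C/N0 = EIRP - FSPL + G/T - k = 30.2 - 191.7 + 30.3 - (-228.6)
C/N0 = 97.4000 dB-Hz
R_b = 115.1 Mbps = 1.151e+08 bps -> 10*log10(R_b) = 80.6108 dB-Hz
Eb/N0 = C/N0 - 10*log10(R_b) = 97.4000 - 80.6108 = 16.7892 dB
Margin = Eb/N0 - Eb/N0_req = 16.7892 - 10.4 = 6.3892 dB (link closes)

6.3892 dB


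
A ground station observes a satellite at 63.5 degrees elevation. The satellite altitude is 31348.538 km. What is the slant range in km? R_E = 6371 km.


h = 31348.538 km, el = 63.5 deg
d = -R_E*sin(el) + sqrt((R_E*sin(el))^2 + 2*R_E*h + h^2)
d = -6371.0000*sin(1.1083) + sqrt((6371.0000*0.8949344)^2 + 2*6371.0000*31348.538 + 31348.538^2)
d = 31910.6379 km

31910.6379 km


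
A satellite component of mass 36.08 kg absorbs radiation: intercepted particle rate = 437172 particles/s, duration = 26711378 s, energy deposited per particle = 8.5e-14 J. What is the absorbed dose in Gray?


Total energy deposited = rate * time * E_per
  = 437172 * 26711378 * 8.5e-14 = 0.9925847 J
Dose = E_total / mass = 0.9925847 / 36.08
Dose = 0.02751066 Gy

0.0275 Gy


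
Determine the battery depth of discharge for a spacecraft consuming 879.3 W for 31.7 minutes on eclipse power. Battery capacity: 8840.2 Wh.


E_used = P * t / 60 = 879.3 * 31.7 / 60 = 464.5635 Wh
DOD = E_used / E_total * 100 = 464.5635 / 8840.2 * 100
DOD = 5.2551 %

5.2551 %


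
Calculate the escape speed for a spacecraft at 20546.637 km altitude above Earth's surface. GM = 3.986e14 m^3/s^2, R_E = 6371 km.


r = 6371.0 + 20546.637 = 26917.6370 km = 2.6917637e+07 m
v_esc = sqrt(2*mu/r) = sqrt(2*3.986e14 / 2.6917637e+07)
v_esc = 5442.0832 m/s = 5.4421 km/s

5.4421 km/s


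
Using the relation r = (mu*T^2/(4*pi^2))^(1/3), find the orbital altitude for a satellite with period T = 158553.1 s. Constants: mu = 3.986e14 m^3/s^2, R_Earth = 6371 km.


T = 158553.1 s
r = (mu*T^2/(4*pi^2))^(1/3) = (3.986e14 * 158553.1^2 / (4*pi^2))^(1/3)
r = 6.331535e+07 m = 63315.3499 km
alt = r - R_E = 63315.3499 - 6371 = 56944.3499 km

56944.3499 km


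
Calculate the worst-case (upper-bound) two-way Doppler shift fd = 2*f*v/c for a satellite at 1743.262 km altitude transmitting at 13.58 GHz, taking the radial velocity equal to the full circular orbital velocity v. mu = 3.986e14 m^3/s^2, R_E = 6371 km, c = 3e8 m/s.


r = 8.114262e+06 m
v = sqrt(mu/r) = 7008.8075 m/s (worst-case radial velocity)
f = 13.58 GHz = 1.358e+10 Hz
fd = 2*f*v/c = 2*1.358e+10*7008.8075/3.0e+08
fd = 634530.7084 Hz

634530.7084 Hz


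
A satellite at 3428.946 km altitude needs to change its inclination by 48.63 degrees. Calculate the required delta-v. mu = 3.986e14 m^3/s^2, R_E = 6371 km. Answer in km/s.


r = 9799.9460 km = 9.799946e+06 m
V = sqrt(mu/r) = 6377.5931 m/s
di = 48.63 deg = 0.8487536 rad
dV = 2*V*sin(di/2) = 2*6377.5931*sin(0.4243768)
dV = 5251.9855 m/s = 5.2520 km/s

5.2520 km/s


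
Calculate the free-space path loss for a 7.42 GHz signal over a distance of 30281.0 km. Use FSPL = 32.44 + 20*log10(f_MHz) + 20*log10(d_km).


f = 7.42 GHz = 7420.0000 MHz
d = 30281.0 km
FSPL = 32.44 + 20*log10(7420.0000) + 20*log10(30281.0)
FSPL = 32.44 + 77.4081 + 89.6234
FSPL = 199.4715 dB

199.4715 dB


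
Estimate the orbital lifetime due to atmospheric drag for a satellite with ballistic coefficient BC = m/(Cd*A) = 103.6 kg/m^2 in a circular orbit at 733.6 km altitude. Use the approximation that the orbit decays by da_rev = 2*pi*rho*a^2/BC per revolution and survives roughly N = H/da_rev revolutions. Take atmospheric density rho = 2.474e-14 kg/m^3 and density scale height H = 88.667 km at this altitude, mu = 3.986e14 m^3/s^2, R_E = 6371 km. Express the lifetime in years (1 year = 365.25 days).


a = R_E + alt = 7104.6000 km = 7.1046e+06 m
da_rev = 2*pi*rho*a^2/BC = 2*pi*2.474e-14*(7.1046e+06)^2/103.6 = 0.0757354258 m per revolution
N = H/da_rev = 88667.0000 m / 0.0757354258 m = 1.1707467e+06 revolutions
P = 2*pi*sqrt(a^3/mu) = 5959.6488 s
lifetime = N*P = 1.1707467e+06 * 5959.6488 = 6.9772392e+09 s = 80755.0833 days
years = 80755.0833 / 365.25 = 221.0954 years

221.0954 years


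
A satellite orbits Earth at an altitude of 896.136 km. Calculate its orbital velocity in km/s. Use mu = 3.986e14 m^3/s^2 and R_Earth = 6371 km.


r = R_E + alt = 6371.0 + 896.136 = 7267.1360 km = 7.267136e+06 m
v = sqrt(mu/r) = sqrt(3.986e14 / 7.267136e+06) = 7406.0562 m/s = 7.4061 km/s

7.4061 km/s


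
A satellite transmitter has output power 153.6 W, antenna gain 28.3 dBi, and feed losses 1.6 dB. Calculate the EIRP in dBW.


Pt = 153.6 W = 21.8639 dBW
EIRP = Pt_dBW + Gt - losses = 21.8639 + 28.3 - 1.6 = 48.5639 dBW

48.5639 dBW


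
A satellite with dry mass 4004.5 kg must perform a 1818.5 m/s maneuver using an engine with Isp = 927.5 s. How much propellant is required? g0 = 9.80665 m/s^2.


ve = Isp * g0 = 927.5 * 9.80665 = 9095.667875 m/s
mass ratio = exp(dv/ve) = exp(1818.5/9095.667875) = 1.22131768
m_prop = m_dry * (mr - 1) = 4004.5 * (1.22131768 - 1)
m_prop = 886.2667 kg

886.2667 kg


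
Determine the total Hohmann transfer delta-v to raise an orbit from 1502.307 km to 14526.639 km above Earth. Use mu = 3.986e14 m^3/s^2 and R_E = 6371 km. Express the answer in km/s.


r1 = 7873.3070 km = 7.873307e+06 m
r2 = 20897.6390 km = 2.0897639e+07 m
dv1 = sqrt(mu/r1)*(sqrt(2*r2/(r1+r2)) - 1) = 1460.5903 m/s
dv2 = sqrt(mu/r2)*(1 - sqrt(2*r1/(r1+r2))) = 1136.3735 m/s
total dv = |dv1| + |dv2| = 1460.5903 + 1136.3735 = 2596.9638 m/s = 2.5970 km/s

2.5970 km/s


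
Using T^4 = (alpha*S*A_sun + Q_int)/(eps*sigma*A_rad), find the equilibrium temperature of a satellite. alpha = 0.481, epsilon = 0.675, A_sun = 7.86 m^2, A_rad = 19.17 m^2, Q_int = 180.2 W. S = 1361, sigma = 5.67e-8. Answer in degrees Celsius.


Numerator = alpha*S*A_sun + Q_int = 0.481*1361*7.86 + 180.2 = 5325.6783 W
Denominator = eps*sigma*A_rad = 0.675*5.67e-8*19.17 = 7.3368383e-07 W/K^4
T^4 = 7.2588192e+09 K^4
T = 291.8882 K = 18.7382 C

18.7382 degrees Celsius


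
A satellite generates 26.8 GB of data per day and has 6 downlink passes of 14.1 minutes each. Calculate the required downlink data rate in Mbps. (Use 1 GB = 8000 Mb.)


total contact time = 6 * 14.1 * 60 = 5076.0000 s
data = 26.8 GB = 214400.0000 Mb
rate = 214400.0000 / 5076.0000 = 42.2380 Mbps

42.2380 Mbps


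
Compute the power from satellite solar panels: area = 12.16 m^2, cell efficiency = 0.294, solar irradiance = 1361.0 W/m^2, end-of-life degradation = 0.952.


P = area * eta * S * degradation
P = 12.16 * 0.294 * 1361.0 * 0.952
P = 4632.0792 W

4632.0792 W


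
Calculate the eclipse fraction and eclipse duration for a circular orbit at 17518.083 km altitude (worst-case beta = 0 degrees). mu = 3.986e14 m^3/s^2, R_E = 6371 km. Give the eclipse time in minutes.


r = 23889.0830 km
T = 612.4339 min
Eclipse fraction = arcsin(R_E/r)/pi = arcsin(6371.0000/23889.0830)/pi
= arcsin(0.2666909)/pi = 0.08593027
Eclipse duration = 0.08593027 * 612.4339 = 52.6266 min

52.6266 minutes


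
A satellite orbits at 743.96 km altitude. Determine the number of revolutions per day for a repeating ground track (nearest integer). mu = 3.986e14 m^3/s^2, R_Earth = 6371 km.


r = 7.11496e+06 m
T = 2*pi*sqrt(r^3/mu) = 5972.6892 s = 99.5448 min
revs/day = 1440 / 99.5448 = 14.4658
Rounded: 14 revolutions per day

14 revolutions per day


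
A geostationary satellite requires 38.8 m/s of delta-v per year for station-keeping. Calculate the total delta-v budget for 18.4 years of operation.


dV = rate * years = 38.8 * 18.4
dV = 713.9200 m/s

713.9200 m/s


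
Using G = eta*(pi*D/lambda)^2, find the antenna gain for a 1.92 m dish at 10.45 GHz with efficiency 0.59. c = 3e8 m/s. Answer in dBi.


lambda = c/f = 3e8 / 1.045e+10 = 0.02870813 m
G = eta*(pi*D/lambda)^2 = 0.59*(pi*1.92/0.02870813)^2
G = 26046.1949 (linear)
G = 10*log10(26046.1949) = 44.1574 dBi

44.1574 dBi


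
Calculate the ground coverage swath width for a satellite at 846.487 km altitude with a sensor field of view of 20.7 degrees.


FOV = 20.7 deg = 0.3612832 rad
swath = 2 * alt * tan(FOV/2) = 2 * 846.487 * tan(0.1806416)
swath = 2 * 846.487 * 0.1826324
swath = 309.1920 km

309.1920 km


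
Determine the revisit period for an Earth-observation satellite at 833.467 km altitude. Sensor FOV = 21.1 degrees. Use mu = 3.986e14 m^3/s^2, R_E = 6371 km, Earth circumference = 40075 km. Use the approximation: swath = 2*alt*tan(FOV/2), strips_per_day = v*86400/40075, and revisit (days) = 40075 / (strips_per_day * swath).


swath = 2*833.467*tan(0.1841322) = 310.4528 km
v = sqrt(mu/r) = 7438.1977 m/s = 7.4382 km/s
strips/day = v*86400/40075 = 7.4382*86400/40075 = 16.0364
coverage/day = strips * swath = 16.0364 * 310.4528 = 4978.5580 km
revisit = 40075 / 4978.5580 = 8.0495 days

8.0495 days


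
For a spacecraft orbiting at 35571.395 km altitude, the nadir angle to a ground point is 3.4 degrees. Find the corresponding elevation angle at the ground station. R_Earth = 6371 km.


r = R_E + alt = 41942.3950 km
Law of sines in the satellite / Earth-center / ground-point triangle:
  sin(nadir)/R_E = sin(90 + el)/r  =>  cos(el) = (r/R_E)*sin(nadir)
cos(el) = (41942.3950 / 6371.0000) * sin(3.4 deg) = 0.3904334
el = arccos(0.3904334) = 67.0185 deg
(Earth-central angle = 90 - nadir - el = 19.5815 deg)

67.0185 degrees


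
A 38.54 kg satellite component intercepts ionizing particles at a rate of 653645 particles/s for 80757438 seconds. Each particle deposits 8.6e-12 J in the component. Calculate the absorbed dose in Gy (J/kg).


Total energy deposited = rate * time * E_per
  = 653645 * 80757438 * 8.6e-12 = 453.9656 J
Dose = E_total / mass = 453.9656 / 38.54
Dose = 11.7791 Gy

11.7791 Gy


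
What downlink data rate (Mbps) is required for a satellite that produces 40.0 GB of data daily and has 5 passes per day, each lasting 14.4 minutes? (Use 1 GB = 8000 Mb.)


total contact time = 5 * 14.4 * 60 = 4320.0000 s
data = 40.0 GB = 320000.0000 Mb
rate = 320000.0000 / 4320.0000 = 74.0741 Mbps

74.0741 Mbps


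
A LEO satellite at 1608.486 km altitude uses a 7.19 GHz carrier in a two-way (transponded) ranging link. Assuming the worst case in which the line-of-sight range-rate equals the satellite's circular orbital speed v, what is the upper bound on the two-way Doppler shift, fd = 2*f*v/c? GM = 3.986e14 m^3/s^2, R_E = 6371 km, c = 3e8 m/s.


r = 7.979486e+06 m
v = sqrt(mu/r) = 7067.7502 m/s (worst-case radial velocity)
f = 7.19 GHz = 7.19e+09 Hz
fd = 2*f*v/c = 2*7.19e+09*7067.7502/3.0e+08
fd = 338780.8240 Hz

338780.8240 Hz


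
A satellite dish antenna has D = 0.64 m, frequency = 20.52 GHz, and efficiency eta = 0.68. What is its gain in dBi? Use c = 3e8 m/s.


lambda = c/f = 3e8 / 2.052e+10 = 0.01461988 m
G = eta*(pi*D/lambda)^2 = 0.68*(pi*0.64/0.01461988)^2
G = 12861.1798 (linear)
G = 10*log10(12861.1798) = 41.0928 dBi

41.0928 dBi


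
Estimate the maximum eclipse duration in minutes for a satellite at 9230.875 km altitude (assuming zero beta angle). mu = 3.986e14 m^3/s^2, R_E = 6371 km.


r = 15601.8750 km
T = 323.2400 min
Eclipse fraction = arcsin(R_E/r)/pi = arcsin(6371.0000/15601.8750)/pi
= arcsin(0.4083484)/pi = 0.1338951
Eclipse duration = 0.1338951 * 323.2400 = 43.2803 min

43.2803 minutes


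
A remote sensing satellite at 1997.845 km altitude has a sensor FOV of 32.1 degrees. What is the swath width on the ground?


FOV = 32.1 deg = 0.5602507 rad
swath = 2 * alt * tan(FOV/2) = 2 * 1997.845 * tan(0.2801253)
swath = 2 * 1997.845 * 0.28769
swath = 1149.5202 km

1149.5202 km


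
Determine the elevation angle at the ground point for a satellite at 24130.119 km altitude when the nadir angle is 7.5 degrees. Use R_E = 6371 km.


r = R_E + alt = 30501.1190 km
Law of sines in the satellite / Earth-center / ground-point triangle:
  sin(nadir)/R_E = sin(90 + el)/r  =>  cos(el) = (r/R_E)*sin(nadir)
cos(el) = (30501.1190 / 6371.0000) * sin(7.5 deg) = 0.6248933
el = arccos(0.6248933) = 51.3256 deg
(Earth-central angle = 90 - nadir - el = 31.1744 deg)

51.3256 degrees


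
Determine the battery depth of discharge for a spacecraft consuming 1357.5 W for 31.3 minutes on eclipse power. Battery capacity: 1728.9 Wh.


E_used = P * t / 60 = 1357.5 * 31.3 / 60 = 708.1625 Wh
DOD = E_used / E_total * 100 = 708.1625 / 1728.9 * 100
DOD = 40.9603 %

40.9603 %


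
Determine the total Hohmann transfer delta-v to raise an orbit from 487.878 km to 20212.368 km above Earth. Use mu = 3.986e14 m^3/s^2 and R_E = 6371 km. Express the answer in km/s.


r1 = 6858.8780 km = 6.858878e+06 m
r2 = 26583.3680 km = 2.6583368e+07 m
dv1 = sqrt(mu/r1)*(sqrt(2*r2/(r1+r2)) - 1) = 1988.7297 m/s
dv2 = sqrt(mu/r2)*(1 - sqrt(2*r1/(r1+r2))) = 1392.2193 m/s
total dv = |dv1| + |dv2| = 1988.7297 + 1392.2193 = 3380.9490 m/s = 3.3809 km/s

3.3809 km/s


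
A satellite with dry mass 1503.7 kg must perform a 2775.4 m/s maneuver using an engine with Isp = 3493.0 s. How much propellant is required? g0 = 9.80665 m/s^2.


ve = Isp * g0 = 3493.0 * 9.80665 = 34254.628450 m/s
mass ratio = exp(dv/ve) = exp(2775.4/34254.628450) = 1.08439543
m_prop = m_dry * (mr - 1) = 1503.7 * (1.08439543 - 1)
m_prop = 126.9054 kg

126.9054 kg


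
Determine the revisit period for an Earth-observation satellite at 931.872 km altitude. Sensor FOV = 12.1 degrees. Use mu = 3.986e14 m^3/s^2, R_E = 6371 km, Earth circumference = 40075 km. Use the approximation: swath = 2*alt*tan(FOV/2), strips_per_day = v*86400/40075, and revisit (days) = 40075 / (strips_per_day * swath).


swath = 2*931.872*tan(0.1055924) = 197.5319 km
v = sqrt(mu/r) = 7387.9135 m/s = 7.3879 km/s
strips/day = v*86400/40075 = 7.3879*86400/40075 = 15.9280
coverage/day = strips * swath = 15.9280 * 197.5319 = 3146.2941 km
revisit = 40075 / 3146.2941 = 12.7372 days

12.7372 days


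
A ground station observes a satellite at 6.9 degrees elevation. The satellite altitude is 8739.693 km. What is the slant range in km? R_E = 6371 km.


h = 8739.693 km, el = 6.9 deg
d = -R_E*sin(el) + sqrt((R_E*sin(el))^2 + 2*R_E*h + h^2)
d = -6371.0000*sin(0.1204277) + sqrt((6371.0000*0.1201368)^2 + 2*6371.0000*8739.693 + 8739.693^2)
d = 12957.9178 km

12957.9178 km


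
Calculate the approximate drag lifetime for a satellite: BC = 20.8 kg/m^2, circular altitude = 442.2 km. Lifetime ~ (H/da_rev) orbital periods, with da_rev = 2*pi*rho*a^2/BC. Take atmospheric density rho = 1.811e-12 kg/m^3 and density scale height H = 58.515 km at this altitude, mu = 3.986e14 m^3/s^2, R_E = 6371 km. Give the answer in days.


a = R_E + alt = 6813.2000 km = 6.8132e+06 m
da_rev = 2*pi*rho*a^2/BC = 2*pi*1.811e-12*(6.8132e+06)^2/20.8 = 25.394359 m per revolution
N = H/da_rev = 58515.0000 m / 25.394359 m = 2304.2519 revolutions
P = 2*pi*sqrt(a^3/mu) = 5596.7760 s
lifetime = N*P = 2304.2519 * 5596.7760 = 1.2896382e+07 s = 149.2637 days

149.2637 days


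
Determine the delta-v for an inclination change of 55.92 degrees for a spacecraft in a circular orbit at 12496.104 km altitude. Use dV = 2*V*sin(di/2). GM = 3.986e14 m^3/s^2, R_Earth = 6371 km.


r = 18867.1040 km = 1.8867104e+07 m
V = sqrt(mu/r) = 4596.3811 m/s
di = 55.92 deg = 0.9759881 rad
dV = 2*V*sin(di/2) = 2*4596.3811*sin(0.4879941)
dV = 4310.0728 m/s = 4.3101 km/s

4.3101 km/s


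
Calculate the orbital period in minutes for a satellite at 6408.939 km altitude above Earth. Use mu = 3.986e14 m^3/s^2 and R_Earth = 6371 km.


r = 12779.9390 km = 1.2779939e+07 m
T = 2*pi*sqrt(r^3/mu) = 2*pi*sqrt(2.0873071e+21 / 3.986e14)
T = 14378.1958 s = 239.6366 min

239.6366 minutes


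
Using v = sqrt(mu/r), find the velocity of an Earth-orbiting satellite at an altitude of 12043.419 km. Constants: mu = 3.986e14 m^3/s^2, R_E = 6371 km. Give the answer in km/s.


r = R_E + alt = 6371.0 + 12043.419 = 18414.4190 km = 1.8414419e+07 m
v = sqrt(mu/r) = sqrt(3.986e14 / 1.8414419e+07) = 4652.5349 m/s = 4.6525 km/s

4.6525 km/s


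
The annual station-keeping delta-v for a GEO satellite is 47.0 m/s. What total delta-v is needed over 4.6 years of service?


dV = rate * years = 47.0 * 4.6
dV = 216.2000 m/s

216.2000 m/s


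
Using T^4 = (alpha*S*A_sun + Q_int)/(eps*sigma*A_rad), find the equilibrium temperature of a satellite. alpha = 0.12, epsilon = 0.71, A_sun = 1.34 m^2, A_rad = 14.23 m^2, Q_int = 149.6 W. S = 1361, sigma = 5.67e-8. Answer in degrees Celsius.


Numerator = alpha*S*A_sun + Q_int = 0.12*1361*1.34 + 149.6 = 368.4488 W
Denominator = eps*sigma*A_rad = 0.71*5.67e-8*14.23 = 5.7285711e-07 W/K^4
T^4 = 6.4317749e+08 K^4
T = 159.2512 K = -113.8988 C

-113.8988 degrees Celsius


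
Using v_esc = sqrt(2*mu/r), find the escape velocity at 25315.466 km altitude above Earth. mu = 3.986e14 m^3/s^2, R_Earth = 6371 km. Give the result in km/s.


r = 6371.0 + 25315.466 = 31686.4660 km = 3.1686466e+07 m
v_esc = sqrt(2*mu/r) = sqrt(2*3.986e14 / 3.1686466e+07)
v_esc = 5015.8754 m/s = 5.0159 km/s

5.0159 km/s


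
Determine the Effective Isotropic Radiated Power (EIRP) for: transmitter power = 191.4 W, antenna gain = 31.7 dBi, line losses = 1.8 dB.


Pt = 191.4 W = 22.8194 dBW
EIRP = Pt_dBW + Gt - losses = 22.8194 + 31.7 - 1.8 = 52.7194 dBW

52.7194 dBW


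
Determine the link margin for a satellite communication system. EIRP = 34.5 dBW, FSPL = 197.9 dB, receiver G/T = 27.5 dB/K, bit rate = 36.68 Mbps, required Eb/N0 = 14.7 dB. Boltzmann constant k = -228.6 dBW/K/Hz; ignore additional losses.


C/N0 = EIRP - FSPL + G/T - k = 34.5 - 197.9 + 27.5 - (-228.6)
C/N0 = 92.7000 dB-Hz
R_b = 36.68 Mbps = 3.668e+07 bps -> 10*log10(R_b) = 75.6443 dB-Hz
Eb/N0 = C/N0 - 10*log10(R_b) = 92.7000 - 75.6443 = 17.0557 dB
Margin = Eb/N0 - Eb/N0_req = 17.0557 - 14.7 = 2.3557 dB (link closes)

2.3557 dB


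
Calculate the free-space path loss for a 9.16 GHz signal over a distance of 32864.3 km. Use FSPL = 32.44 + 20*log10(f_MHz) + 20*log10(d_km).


f = 9.16 GHz = 9160.0000 MHz
d = 32864.3 km
FSPL = 32.44 + 20*log10(9160.0000) + 20*log10(32864.3)
FSPL = 32.44 + 79.2379 + 90.3345
FSPL = 202.0124 dB

202.0124 dB


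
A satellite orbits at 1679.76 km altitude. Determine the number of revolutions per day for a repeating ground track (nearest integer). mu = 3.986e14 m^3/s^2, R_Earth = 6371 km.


r = 8.05076e+06 m
T = 2*pi*sqrt(r^3/mu) = 7188.9679 s = 119.8161 min
revs/day = 1440 / 119.8161 = 12.0184
Rounded: 12 revolutions per day

12 revolutions per day


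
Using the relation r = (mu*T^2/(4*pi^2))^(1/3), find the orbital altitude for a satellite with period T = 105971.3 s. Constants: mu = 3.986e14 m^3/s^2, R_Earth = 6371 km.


T = 105971.3 s
r = (mu*T^2/(4*pi^2))^(1/3) = (3.986e14 * 105971.3^2 / (4*pi^2))^(1/3)
r = 4.8400669e+07 m = 48400.6686 km
alt = r - R_E = 48400.6686 - 6371 = 42029.6686 km

42029.6686 km
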